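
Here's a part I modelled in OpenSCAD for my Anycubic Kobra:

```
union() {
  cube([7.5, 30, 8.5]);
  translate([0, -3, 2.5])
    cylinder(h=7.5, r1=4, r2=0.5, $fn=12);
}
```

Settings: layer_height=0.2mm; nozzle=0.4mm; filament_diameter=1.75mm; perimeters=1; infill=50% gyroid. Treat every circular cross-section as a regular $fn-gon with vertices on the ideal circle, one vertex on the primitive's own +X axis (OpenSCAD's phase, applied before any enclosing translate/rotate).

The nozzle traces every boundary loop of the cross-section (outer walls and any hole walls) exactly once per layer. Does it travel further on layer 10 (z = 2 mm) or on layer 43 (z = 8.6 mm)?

layer 10 (z = 2 mm)

Layer 10 (z = 2): the cube is present — its section is the full 7.5×30 rectangle (perimeter 75.00 mm); the cone at (0, -3) does not reach this height (z outside [2.5, 10]); Combining (union): only the 7.5×30 cube is present, so the union is just that shape — boundary = 75.00 mm. So its perimeter = 75.00 mm. Layer 43 (z = 8.6): the cube is absent (z outside [0, 8.5]); the cone at (0, -3) contributes a regular 12-gon of circumradius 1.153 (interpolated between r1=4 and r2=0.5 at t=0.813) (perimeter = 2·12·1.153·sin(180°/12) = 7.16 mm); Combining (union): only the cone at (0, -3) is present, so the union is just that shape — boundary = 7.16 mm. So its perimeter = 7.16 mm. Layer 10 is larger (75.00 vs 7.16 mm).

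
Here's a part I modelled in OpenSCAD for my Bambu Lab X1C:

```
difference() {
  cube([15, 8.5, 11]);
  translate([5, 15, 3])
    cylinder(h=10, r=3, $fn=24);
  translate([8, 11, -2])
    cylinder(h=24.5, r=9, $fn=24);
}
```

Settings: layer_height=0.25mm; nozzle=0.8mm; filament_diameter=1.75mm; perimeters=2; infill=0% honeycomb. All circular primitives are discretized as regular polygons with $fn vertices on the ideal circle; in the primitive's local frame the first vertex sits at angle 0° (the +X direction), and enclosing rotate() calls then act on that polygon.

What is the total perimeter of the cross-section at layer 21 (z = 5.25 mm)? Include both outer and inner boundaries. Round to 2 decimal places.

45.49 mm

At z = 5.25 mm: the cube is present — its section is the full 15×8.5 rectangle (perimeter 47.00 mm); the r=3 cylinder at (5, 15) gives a regular 24-gon of circumradius 3 (constant along its height) (perimeter = 2·24·3.000·sin(180°/24) = 18.80 mm); the cylinder at (8, 11): section is a regular 24-gon, circumradius r=9 (perimeter = 2·24·9.000·sin(180°/24) = 56.39 mm); Subtracting the remaining from the first: starting from the 15×8.5 cube, the r=3 cylinder at (5, 15) misses the remaining region (no effect); the r=9 cylinder at (8, 11) partially overlaps it — only the 78.32 mm² overlap (of its 251.57 mm²) is removed, clipping the outline — boundary = 45.49 mm. Overall, the cross-section is a single solid region. Total boundary length (outer) = 45.49 mm.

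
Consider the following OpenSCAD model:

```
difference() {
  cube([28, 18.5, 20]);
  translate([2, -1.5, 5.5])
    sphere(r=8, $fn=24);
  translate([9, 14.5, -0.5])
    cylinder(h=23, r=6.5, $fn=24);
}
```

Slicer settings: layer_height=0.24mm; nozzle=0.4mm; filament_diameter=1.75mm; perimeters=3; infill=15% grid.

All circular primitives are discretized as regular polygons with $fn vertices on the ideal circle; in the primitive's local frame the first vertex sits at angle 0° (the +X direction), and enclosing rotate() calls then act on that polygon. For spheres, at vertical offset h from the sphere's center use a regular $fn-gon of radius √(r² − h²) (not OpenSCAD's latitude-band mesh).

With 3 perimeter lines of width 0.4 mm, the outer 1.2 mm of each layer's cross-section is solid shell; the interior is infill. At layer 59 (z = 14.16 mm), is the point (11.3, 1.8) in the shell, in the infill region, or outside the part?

At z = 14.16 mm: the cube is present — its section is the full 28×18.5 rectangle; the sphere at (2, -1.5) is absent (|z−center|=8.660 > r=8); the r=6.5 cylinder at (9, 14.5) contributes a regular 24-gon of circumradius 6.5; Taking the first minus the rest: starting from the 28×18.5 cube, the r=6.5 cylinder at (9, 14.5) partially overlaps it — only the 113.79 mm² overlap (of its 131.22 mm²) is removed, clipping the outline — 1 connected region. Overall, the cross-section is a single solid region. The nearest boundary edge runs (28.00, 0.00)→(0.00, 0.00); distance from the point to it = 1.80 mm. The point is inside the cross-section and 1.80 mm from the nearest boundary — more than the 1.2 mm shell width (3 × 0.4), so it's in the infill interior.

infill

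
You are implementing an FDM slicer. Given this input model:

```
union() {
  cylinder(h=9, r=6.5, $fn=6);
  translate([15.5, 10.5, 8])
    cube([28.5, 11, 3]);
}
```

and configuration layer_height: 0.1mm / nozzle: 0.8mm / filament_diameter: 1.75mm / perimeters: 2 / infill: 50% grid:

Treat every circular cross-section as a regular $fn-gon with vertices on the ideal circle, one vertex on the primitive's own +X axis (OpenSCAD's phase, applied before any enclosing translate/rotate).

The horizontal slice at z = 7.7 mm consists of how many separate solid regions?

At z = 7.7 mm: the r=6.5 cylinder gives a regular 6-gon of circumradius 6.5 (constant along its height); the cube at (15.5, 10.5) does not reach this height (z outside [8, 11]); Merging all regions: only the r=6.5 cylinder is present, so the union is just that shape — 1 connected region. The result has 1 disconnected region.

1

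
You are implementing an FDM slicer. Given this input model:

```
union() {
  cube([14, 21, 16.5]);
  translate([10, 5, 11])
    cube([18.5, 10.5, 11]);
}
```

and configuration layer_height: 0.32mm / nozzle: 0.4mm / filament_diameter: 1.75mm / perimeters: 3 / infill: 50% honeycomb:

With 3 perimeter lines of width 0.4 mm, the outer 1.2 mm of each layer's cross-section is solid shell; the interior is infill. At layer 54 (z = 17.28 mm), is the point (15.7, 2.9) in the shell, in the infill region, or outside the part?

At z = 17.28 mm: the cube does not reach this height (z outside [0, 16.5]); the cube at (10, 5) is present — its section is the full 18.5×10.5 rectangle; Combining (union): only the 18.5×10.5 cube at (10, 5) is present, so the union is just that shape — 1 connected region. Overall, the cross-section is a single solid region. The nearest boundary edge runs (10.00, 5.00)→(28.50, 5.00); distance from the point to it = 2.10 mm. The point is not inside any of the regions above, so it lies outside the cross-section (2.10 mm from the nearest boundary).

outside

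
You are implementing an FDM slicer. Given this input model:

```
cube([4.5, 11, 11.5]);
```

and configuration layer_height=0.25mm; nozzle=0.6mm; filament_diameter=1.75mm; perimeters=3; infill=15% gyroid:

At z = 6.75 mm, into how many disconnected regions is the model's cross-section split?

At z = 6.75 mm: the cube is present — its section is the full 4.5×11 rectangle. The result has 1 disconnected region.

1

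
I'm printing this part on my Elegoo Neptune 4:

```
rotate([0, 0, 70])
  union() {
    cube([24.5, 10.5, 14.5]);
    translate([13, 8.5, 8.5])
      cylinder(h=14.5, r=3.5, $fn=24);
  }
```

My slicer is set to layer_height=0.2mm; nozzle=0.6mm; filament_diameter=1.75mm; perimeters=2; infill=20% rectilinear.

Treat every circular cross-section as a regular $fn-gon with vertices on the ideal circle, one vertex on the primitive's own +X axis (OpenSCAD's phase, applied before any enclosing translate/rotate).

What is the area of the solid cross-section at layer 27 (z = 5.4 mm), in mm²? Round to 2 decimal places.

At z = 5.4 mm: the cube (footprint 24.5×10.5) is included at this height (area 257.25 mm²); the cylinder at (13, 8.5) is not intersected at this z (z outside [8.5, 23]); Combining (union): only the 24.5×10.5 cube is present, so the union is just that shape — area = 257.25 mm²; (whole slice rotated 70° about Z — lengths, areas and connectivity unchanged). Overall, the cross-section is a single solid region. Net area = 257.25 mm².

257.25 mm²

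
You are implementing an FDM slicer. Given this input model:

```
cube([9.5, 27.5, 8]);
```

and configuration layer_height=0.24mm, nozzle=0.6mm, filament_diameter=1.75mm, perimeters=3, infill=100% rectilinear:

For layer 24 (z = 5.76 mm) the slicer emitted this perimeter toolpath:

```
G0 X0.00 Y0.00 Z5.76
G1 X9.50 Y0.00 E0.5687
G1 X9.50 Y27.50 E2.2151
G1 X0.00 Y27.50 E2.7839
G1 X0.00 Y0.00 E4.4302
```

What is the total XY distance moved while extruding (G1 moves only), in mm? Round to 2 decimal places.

Sum the Euclidean lengths of each G1 segment: total = 74.00 mm.

74.00 mm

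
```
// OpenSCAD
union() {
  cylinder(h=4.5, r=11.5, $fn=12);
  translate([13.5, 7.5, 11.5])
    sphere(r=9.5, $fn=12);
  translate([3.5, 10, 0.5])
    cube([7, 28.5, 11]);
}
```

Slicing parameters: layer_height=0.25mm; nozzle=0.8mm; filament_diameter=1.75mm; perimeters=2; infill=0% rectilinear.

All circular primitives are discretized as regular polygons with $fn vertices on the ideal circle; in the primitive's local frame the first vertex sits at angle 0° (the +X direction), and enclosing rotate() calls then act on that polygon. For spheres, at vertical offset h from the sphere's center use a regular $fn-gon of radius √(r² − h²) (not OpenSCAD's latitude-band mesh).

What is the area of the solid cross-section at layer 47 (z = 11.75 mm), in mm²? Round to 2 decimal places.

270.56 mm²

At z = 11.75 mm: the cylinder does not reach this height (z outside [0, 4.5]); the r=9.5 sphere at (13.5, 7.5) contributes a regular 12-gon of circumradius √(9.5²−0.25²) = 9.497 (area = (12/2)·9.497²·sin(360°/12) = 270.56 mm²); the cube at (3.5, 10) is not intersected at this z (z outside [0.5, 11.5]); Taking the union: only the r=9.5 sphere at (13.5, 7.5) is present, so the union is just that shape — area = 270.56 mm². Overall, the cross-section is a single solid region. Net area = 270.56 mm².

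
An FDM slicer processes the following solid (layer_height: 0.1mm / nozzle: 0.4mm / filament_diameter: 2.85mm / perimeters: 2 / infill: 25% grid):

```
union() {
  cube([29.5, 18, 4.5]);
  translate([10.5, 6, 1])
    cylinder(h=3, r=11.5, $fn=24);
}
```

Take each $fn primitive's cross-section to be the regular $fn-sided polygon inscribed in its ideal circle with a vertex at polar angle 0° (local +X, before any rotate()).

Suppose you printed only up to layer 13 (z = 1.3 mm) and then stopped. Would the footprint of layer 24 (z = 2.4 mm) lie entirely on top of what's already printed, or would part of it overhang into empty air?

entirely on top

Compare the two slices. At z = 1.3: the cube (footprint 29.5×18) is included at this height (area 531.00 mm²); the r=11.5 cylinder at (10.5, 6) gives a regular 24-gon of circumradius 11.5 (constant along its height) (area = (24/2)·11.500²·sin(360°/24) = 410.75 mm²); Merging all regions: the regions partially overlap — summed areas 941.75 mm² minus the doubly-counted overlap 330.35 mm² gives 611.40 mm² — area = 611.40 mm². At z = 2.4: the cube is present — its section is the full 29.5×18 rectangle (area 531.00 mm²); the cylinder at (10.5, 6): section is a regular 24-gon, circumradius r=11.5 (area = (24/2)·11.500²·sin(360°/24) = 410.75 mm²); Combining (union): the regions partially overlap — summed areas 941.75 mm² minus the doubly-counted overlap 330.35 mm² gives 611.40 mm² — area = 611.40 mm². Checking containment: the cross-section at z = 2.4 is a subset of the cross-section at z = 1.3.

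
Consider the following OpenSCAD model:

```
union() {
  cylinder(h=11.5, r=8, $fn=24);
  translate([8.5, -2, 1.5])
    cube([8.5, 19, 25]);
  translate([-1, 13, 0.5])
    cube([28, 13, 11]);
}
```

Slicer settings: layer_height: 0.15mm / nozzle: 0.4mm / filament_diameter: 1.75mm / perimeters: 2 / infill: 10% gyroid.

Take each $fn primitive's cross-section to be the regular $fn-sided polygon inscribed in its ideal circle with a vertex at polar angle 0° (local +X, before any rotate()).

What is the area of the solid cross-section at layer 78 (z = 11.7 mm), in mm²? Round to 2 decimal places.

At z = 11.7 mm: the cylinder is absent (z outside [0, 11.5]); the 8.5×19 cube at (8.5, -2) contributes its full rectangle (area 161.50 mm²); the cube at (-1, 13) is absent (z outside [0.5, 11.5]); Combining (union): only the 8.5×19 cube at (8.5, -2) is present, so the union is just that shape — area = 161.50 mm². Overall, the cross-section is a single solid region. Net area = 161.50 mm².

161.50 mm²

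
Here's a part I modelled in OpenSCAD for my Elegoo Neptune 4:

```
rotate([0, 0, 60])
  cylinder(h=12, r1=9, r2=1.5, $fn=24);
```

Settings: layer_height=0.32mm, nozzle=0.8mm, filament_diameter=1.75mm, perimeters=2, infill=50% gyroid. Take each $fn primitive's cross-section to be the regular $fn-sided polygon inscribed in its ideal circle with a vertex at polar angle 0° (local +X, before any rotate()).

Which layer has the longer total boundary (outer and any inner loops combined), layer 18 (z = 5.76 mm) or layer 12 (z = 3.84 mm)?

Layer 18 (z = 5.76): the cone: at t=0.480 of its height the radius interpolates to r₁+(r₂−r₁)t = 5.400, giving a regular 24-gon of that circumradius (perimeter = 2·24·5.400·sin(180°/24) = 33.83 mm); (rotated 60° about Z; rotation is an isometry so areas/perimeters/island counts are preserved). So its perimeter = 33.83 mm. Layer 12 (z = 3.84): the cone contributes a regular 24-gon of circumradius 6.600 (interpolated between r1=9 and r2=1.5 at t=0.320) (perimeter = 2·24·6.600·sin(180°/24) = 41.35 mm); (whole slice rotated 60° about Z — lengths, areas and connectivity unchanged). So its perimeter = 41.35 mm. Layer 12 is larger (41.35 vs 33.83 mm).

layer 12 (z = 3.84 mm)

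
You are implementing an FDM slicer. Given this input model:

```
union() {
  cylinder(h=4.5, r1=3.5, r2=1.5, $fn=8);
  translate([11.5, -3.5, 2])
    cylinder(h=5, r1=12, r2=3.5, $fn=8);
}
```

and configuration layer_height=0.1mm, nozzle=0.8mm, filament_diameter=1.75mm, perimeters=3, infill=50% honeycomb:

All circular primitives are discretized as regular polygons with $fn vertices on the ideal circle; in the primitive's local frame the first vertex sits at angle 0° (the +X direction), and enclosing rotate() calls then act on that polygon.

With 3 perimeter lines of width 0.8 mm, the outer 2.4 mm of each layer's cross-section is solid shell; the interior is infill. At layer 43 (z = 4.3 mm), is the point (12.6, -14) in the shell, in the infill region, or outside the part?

outside

At z = 4.3 mm: the cone contributes a regular 8-gon of circumradius 1.589 (interpolated between r1=3.5 and r2=1.5 at t=0.956); the cone at (11.5, -3.5): at t=0.460 of its height the radius interpolates to r₁+(r₂−r₁)t = 8.090, giving a regular 8-gon of that circumradius; Taking the union: the 2 present regions are separate (no shared area or edge), so areas and boundary lengths simply add and each stays a separate island — 2 connected regions. Overall, the cross-section has 2 separate islands. The nearest boundary edge runs (17.22, -9.22)→(11.50, -11.59); distance from the point to it = 2.65 mm. The point is not inside any of the regions above, so it lies outside the cross-section (2.65 mm from the nearest boundary).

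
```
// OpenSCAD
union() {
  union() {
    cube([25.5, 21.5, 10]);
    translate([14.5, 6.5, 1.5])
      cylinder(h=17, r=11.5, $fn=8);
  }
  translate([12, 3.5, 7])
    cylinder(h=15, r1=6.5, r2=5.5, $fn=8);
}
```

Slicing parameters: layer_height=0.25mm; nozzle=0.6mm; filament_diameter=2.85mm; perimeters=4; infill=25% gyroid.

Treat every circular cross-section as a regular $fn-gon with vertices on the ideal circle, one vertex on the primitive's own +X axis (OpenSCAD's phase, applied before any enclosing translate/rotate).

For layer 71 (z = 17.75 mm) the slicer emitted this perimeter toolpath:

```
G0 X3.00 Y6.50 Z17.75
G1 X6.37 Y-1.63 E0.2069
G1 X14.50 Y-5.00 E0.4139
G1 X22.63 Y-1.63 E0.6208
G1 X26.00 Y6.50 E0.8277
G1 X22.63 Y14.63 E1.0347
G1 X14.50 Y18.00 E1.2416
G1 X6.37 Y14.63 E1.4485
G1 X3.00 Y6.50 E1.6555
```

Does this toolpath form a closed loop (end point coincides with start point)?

yes

Start point (G0): (3.00, 6.50). End point (last G1): the path returns to the start — closed.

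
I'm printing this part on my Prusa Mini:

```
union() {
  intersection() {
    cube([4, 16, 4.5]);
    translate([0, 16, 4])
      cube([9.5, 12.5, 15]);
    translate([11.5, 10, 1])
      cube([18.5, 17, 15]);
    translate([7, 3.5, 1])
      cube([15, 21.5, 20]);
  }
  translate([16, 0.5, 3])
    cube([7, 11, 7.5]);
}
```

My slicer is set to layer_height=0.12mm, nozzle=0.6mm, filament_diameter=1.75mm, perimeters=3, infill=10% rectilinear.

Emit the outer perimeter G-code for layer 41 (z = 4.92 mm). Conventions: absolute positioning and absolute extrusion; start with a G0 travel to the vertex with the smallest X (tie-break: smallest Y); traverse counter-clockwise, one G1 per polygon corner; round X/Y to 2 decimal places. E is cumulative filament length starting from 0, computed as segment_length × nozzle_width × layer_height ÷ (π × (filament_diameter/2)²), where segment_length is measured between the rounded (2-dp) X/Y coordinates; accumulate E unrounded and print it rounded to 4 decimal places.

At z = 4.92 mm: the cube is absent (z outside [0, 4.5]); the 9.5×12.5 cube at (0, 16) contributes its full rectangle; the cube at (11.5, 10) is present — its section is the full 18.5×17 rectangle; the cube at (7, 3.5) is present — its section is the full 15×21.5 rectangle; Taking the intersection: at least one operand is absent at this height, so nothing remains; the cube at (16, 0.5) (footprint 7×11) is included at this height; Merging all regions: only the 7×11 cube at (16, 0.5) is present, so the union is just that shape — 1 connected region. The outline is a single polygon with 4 vertices. Extrusion per mm of travel: 0.6 × 0.12 / (π × 0.875²) = 0.029934. Accumulating E over each segment gives final E = 1.0776.

G0 X16.00 Y0.50 Z4.92
G1 X23.00 Y0.50 E0.2095
G1 X23.00 Y11.50 E0.5388
G1 X16.00 Y11.50 E0.7484
G1 X16.00 Y0.50 E1.0776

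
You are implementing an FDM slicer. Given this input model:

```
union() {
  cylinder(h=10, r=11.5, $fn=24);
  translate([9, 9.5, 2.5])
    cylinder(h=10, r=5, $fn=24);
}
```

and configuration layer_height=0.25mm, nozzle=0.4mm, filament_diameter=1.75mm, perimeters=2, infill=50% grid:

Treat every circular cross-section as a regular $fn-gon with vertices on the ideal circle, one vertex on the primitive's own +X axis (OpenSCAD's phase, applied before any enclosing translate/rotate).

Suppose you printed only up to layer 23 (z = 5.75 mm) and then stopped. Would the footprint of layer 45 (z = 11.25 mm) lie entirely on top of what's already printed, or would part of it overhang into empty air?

Compare the two slices. At z = 5.75: the cylinder: section is a regular 24-gon, circumradius r=11.5 (area = (24/2)·11.500²·sin(360°/24) = 410.75 mm²); the r=5 cylinder at (9, 9.5) contributes a regular 24-gon of circumradius 5 (area = (24/2)·5.000²·sin(360°/24) = 77.65 mm²); Merging all regions: the regions partially overlap — summed areas 488.39 mm² minus the doubly-counted overlap 19.98 mm² gives 468.41 mm² — area = 468.41 mm². At z = 11.25: the cylinder does not reach this height (z outside [0, 10]); the cylinder at (9, 9.5): section is a regular 24-gon, circumradius r=5 (area = (24/2)·5.000²·sin(360°/24) = 77.65 mm²); Taking the union: only the r=5 cylinder at (9, 9.5) is present, so the union is just that shape — area = 77.65 mm². Checking containment: the cross-section at z = 11.25 is a subset of the cross-section at z = 5.75.

entirely on top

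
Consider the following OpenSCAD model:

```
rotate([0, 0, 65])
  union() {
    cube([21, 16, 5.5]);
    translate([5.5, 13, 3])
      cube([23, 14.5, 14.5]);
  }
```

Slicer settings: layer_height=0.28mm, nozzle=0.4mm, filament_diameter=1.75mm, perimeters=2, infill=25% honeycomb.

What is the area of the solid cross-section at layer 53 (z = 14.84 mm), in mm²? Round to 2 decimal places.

333.50 mm²

At z = 14.84 mm: the cube is absent (z outside [0, 5.5]); the cube at (5.5, 13) (footprint 23×14.5) is included at this height (area 333.50 mm²); Taking the union: only the 23×14.5 cube at (5.5, 13) is present, so the union is just that shape — area = 333.50 mm²; (rotated 65° about Z; rotation is an isometry so areas/perimeters/island counts are preserved). Overall, the cross-section is a single solid region. Net area = 333.50 mm².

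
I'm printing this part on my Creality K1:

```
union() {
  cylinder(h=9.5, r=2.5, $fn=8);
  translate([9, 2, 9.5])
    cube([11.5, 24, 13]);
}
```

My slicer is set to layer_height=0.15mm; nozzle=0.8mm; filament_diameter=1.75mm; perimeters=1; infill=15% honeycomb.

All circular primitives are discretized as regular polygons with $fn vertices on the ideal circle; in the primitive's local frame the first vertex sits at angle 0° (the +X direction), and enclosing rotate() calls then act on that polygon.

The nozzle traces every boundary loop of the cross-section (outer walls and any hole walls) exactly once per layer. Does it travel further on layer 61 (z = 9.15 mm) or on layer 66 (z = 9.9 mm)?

Layer 61 (z = 9.15): the cylinder: section is a regular 8-gon, circumradius r=2.5 (perimeter = 2·8·2.500·sin(180°/8) = 15.31 mm); the cube at (9, 2) does not reach this height (z outside [9.5, 22.5]); Taking the union: only the r=2.5 cylinder is present, so the union is just that shape — boundary = 15.31 mm. So its perimeter = 15.31 mm. Layer 66 (z = 9.9): the cylinder does not reach this height (z outside [0, 9.5]); the cube at (9, 2) is present — its section is the full 11.5×24 rectangle (perimeter 71.00 mm); Merging all regions: only the 11.5×24 cube at (9, 2) is present, so the union is just that shape — boundary = 71.00 mm. So its perimeter = 71.00 mm. Layer 66 is larger (71.00 vs 15.31 mm).

layer 66 (z = 9.9 mm)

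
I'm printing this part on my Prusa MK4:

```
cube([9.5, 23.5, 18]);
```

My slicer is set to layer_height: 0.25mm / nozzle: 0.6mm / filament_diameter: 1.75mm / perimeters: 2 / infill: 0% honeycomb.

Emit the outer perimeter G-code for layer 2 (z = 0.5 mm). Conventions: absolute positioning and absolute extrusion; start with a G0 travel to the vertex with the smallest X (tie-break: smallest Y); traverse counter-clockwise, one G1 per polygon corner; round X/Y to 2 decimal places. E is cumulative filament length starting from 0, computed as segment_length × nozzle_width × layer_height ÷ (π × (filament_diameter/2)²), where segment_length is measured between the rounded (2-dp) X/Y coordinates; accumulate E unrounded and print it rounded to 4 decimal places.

G0 X0.00 Y0.00 Z0.50
G1 X9.50 Y0.00 E0.5924
G1 X9.50 Y23.50 E2.0580
G1 X0.00 Y23.50 E2.6504
G1 X0.00 Y0.00 E4.1159

At z = 0.5 mm: the cube (footprint 9.5×23.5) is included at this height. The outline is a single polygon with 4 vertices. Extrusion per mm of travel: 0.6 × 0.25 / (π × 0.875²) = 0.062363. Accumulating E over each segment gives final E = 4.1159.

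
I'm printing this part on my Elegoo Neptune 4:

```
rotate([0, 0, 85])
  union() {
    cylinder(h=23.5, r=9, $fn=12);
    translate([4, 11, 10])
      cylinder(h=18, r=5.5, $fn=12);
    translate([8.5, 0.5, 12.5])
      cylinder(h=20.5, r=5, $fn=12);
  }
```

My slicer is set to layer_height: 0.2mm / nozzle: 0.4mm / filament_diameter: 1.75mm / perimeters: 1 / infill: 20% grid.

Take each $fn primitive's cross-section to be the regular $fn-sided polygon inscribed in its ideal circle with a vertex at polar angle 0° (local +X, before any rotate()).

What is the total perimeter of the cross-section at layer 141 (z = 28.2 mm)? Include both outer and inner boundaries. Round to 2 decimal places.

31.06 mm

At z = 28.2 mm: the cylinder is not intersected at this z (z outside [0, 23.5]); the cylinder at (4, 11) is not intersected at this z (z outside [10, 28]); the r=5 cylinder at (8.5, 0.5) gives a regular 12-gon of circumradius 5 (constant along its height) (perimeter = 2·12·5.000·sin(180°/12) = 31.06 mm); Combining (union): only the r=5 cylinder at (8.5, 0.5) is present, so the union is just that shape — boundary = 31.06 mm; (whole slice rotated 85° about Z — lengths, areas and connectivity unchanged). Overall, the cross-section is a single solid region. Total boundary length (outer) = 31.06 mm.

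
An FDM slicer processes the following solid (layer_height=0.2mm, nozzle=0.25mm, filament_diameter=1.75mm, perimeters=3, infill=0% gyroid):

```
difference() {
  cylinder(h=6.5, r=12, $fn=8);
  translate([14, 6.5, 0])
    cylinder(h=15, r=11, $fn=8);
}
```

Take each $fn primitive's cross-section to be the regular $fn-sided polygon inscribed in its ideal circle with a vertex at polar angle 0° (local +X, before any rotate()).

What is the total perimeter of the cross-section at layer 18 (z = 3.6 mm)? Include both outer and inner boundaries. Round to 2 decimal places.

73.79 mm

At z = 3.6 mm: the cylinder: section is a regular 8-gon, circumradius r=12 (perimeter = 2·8·12.000·sin(180°/8) = 73.48 mm); the r=11 cylinder at (14, 6.5) contributes a regular 8-gon of circumradius 11 (perimeter = 2·8·11.000·sin(180°/8) = 67.35 mm); After the difference (first − rest): starting from the r=12 cylinder, the r=11 cylinder at (14, 6.5) partially overlaps it — only the 67.99 mm² overlap (of its 342.24 mm²) is removed, clipping the outline — boundary = 73.79 mm. Overall, the cross-section is a single solid region. Total boundary length (outer) = 73.79 mm.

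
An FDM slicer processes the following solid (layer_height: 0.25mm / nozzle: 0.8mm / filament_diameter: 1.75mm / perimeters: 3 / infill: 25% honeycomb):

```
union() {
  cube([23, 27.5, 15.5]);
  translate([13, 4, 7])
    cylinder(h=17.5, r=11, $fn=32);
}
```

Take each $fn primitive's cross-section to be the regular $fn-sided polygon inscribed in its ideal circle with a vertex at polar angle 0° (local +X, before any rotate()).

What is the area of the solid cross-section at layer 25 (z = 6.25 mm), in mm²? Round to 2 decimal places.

632.50 mm²

At z = 6.25 mm: the 23×27.5 cube contributes its full rectangle (area 632.50 mm²); the cylinder at (13, 4) is absent (z outside [7, 24.5]); Combining (union): only the 23×27.5 cube is present, so the union is just that shape — area = 632.50 mm². Overall, the cross-section is a single solid region. Net area = 632.50 mm².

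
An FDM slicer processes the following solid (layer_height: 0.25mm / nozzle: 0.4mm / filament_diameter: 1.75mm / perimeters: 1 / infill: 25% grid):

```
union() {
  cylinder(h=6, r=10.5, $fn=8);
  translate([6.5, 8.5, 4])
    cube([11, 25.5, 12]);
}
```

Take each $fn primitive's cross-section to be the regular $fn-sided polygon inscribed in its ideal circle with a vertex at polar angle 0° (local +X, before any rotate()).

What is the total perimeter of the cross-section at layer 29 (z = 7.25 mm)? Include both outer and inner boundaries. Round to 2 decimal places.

73.00 mm

At z = 7.25 mm: the cylinder is absent (z outside [0, 6]); the 11×25.5 cube at (6.5, 8.5) contributes its full rectangle (perimeter 73.00 mm); Taking the union: only the 11×25.5 cube at (6.5, 8.5) is present, so the union is just that shape — boundary = 73.00 mm. Overall, the cross-section is a single solid region. Total boundary length (outer) = 73.00 mm.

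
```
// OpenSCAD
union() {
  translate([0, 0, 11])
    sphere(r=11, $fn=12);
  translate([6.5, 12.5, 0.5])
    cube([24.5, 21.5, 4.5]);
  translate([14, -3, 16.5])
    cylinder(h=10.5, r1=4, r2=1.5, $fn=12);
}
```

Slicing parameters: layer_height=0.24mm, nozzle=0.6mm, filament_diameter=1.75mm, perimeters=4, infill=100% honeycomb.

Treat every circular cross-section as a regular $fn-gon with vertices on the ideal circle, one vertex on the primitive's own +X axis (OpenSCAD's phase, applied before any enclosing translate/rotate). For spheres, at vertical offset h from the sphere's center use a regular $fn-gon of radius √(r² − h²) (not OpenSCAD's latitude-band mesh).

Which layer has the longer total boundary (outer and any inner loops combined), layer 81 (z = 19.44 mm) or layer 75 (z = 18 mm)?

layer 75 (z = 18 mm)

Layer 81 (z = 19.44): the sphere: section is a regular 12-gon, circumradius = √(r²−h²) = √(11²−8.44²) = 7.055 (perimeter = 2·12·7.055·sin(180°/12) = 43.82 mm); the cube at (6.5, 12.5) does not reach this height (z outside [0.5, 5]); the cone at (14, -3) contributes a regular 12-gon of circumradius 3.300 (interpolated between r1=4 and r2=1.5 at t=0.280) (perimeter = 2·12·3.300·sin(180°/12) = 20.50 mm); Combining (union): the 2 present regions are separate (no shared area or edge), so areas and boundary lengths simply add and each stays a separate island — boundary = 64.32 mm. So its perimeter = 64.32 mm. Layer 75 (z = 18): the r=11 sphere slices to a regular 12-gon of circumradius 8.485 (√(r²−h²) with h=7 from center) (perimeter = 2·12·8.485·sin(180°/12) = 52.71 mm); the cube at (6.5, 12.5) does not reach this height (z outside [0.5, 5]); the cone at (14, -3): at t=0.143 of its height the radius interpolates to r₁+(r₂−r₁)t = 3.643, giving a regular 12-gon of that circumradius (perimeter = 2·12·3.643·sin(180°/12) = 22.63 mm); Taking the union: the 2 present regions are separate (no shared area or edge), so areas and boundary lengths simply add and each stays a separate island — boundary = 75.34 mm. So its perimeter = 75.34 mm. Layer 75 is larger (75.34 vs 64.32 mm).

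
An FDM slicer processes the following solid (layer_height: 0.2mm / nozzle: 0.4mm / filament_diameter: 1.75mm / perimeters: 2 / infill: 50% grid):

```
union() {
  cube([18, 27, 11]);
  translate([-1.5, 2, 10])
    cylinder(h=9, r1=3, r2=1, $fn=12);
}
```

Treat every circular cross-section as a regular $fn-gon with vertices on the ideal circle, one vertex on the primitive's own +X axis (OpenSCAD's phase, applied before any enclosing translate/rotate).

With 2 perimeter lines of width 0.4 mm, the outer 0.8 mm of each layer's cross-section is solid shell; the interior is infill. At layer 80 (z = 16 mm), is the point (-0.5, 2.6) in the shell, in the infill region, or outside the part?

At z = 16 mm: the cube is absent (z outside [0, 11]); the cone at (-1.5, 2) contributes a regular 12-gon of circumradius 1.667 (interpolated between r1=3 and r2=1 at t=0.667); Combining (union): only the cone at (-1.5, 2) is present, so the union is just that shape — 1 connected region. Overall, the cross-section is a single solid region. The nearest boundary edge runs (-0.06, 2.83)→(-0.67, 3.44); distance from the point to it = 0.48 mm. The point is inside the cross-section, 0.48 mm from the nearest boundary — within the 0.8 mm shell band (2 × 0.4).

shell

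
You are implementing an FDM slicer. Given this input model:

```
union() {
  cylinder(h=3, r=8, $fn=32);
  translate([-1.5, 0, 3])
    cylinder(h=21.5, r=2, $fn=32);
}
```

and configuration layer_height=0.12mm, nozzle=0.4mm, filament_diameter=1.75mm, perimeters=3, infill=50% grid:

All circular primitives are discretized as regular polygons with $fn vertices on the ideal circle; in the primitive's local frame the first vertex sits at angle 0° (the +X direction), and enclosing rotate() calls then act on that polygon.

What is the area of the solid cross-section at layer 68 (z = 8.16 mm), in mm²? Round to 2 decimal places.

At z = 8.16 mm: the cylinder is not intersected at this z (z outside [0, 3]); the r=2 cylinder at (-1.5, 0) gives a regular 32-gon of circumradius 2 (constant along its height) (area = (32/2)·2.000²·sin(360°/32) = 12.49 mm²); Taking the union: only the r=2 cylinder at (-1.5, 0) is present, so the union is just that shape — area = 12.49 mm². Overall, the cross-section is a single solid region. Net area = 12.49 mm².

12.49 mm²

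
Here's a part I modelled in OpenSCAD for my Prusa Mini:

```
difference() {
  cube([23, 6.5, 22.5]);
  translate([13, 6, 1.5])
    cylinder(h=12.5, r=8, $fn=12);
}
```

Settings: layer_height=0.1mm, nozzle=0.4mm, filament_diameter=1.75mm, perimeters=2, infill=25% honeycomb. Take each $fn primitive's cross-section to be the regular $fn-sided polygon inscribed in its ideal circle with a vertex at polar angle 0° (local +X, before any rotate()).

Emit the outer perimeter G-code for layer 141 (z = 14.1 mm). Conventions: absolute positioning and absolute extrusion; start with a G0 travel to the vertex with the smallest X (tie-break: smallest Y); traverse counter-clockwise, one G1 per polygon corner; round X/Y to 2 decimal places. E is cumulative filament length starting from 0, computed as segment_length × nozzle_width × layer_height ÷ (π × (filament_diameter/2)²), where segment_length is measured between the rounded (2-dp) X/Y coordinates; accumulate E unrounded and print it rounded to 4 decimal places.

G0 X0.00 Y0.00 Z14.10
G1 X23.00 Y0.00 E0.3825
G1 X23.00 Y6.50 E0.4906
G1 X0.00 Y6.50 E0.8731
G1 X0.00 Y0.00 E0.9812

At z = 14.1 mm: the 23×6.5 cube contributes its full rectangle; the cylinder at (13, 6) is absent (z outside [1.5, 14]); Taking the first minus the rest: none of the subtracted shapes is present at this height, so the 23×6.5 cube is unchanged — 1 connected region. The outline is a single polygon with 4 vertices. Extrusion per mm of travel: 0.4 × 0.1 / (π × 0.875²) = 0.016630. Accumulating E over each segment gives final E = 0.9812.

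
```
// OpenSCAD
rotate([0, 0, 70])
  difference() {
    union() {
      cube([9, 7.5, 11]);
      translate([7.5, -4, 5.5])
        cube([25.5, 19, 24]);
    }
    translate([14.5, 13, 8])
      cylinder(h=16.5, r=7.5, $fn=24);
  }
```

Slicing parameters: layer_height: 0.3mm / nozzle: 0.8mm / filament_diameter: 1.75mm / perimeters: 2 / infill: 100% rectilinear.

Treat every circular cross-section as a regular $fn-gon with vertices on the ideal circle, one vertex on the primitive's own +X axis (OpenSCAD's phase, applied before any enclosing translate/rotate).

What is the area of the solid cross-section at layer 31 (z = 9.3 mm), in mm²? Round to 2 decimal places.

At z = 9.3 mm: the cube (footprint 9×7.5) is included at this height (area 67.50 mm²); the 25.5×19 cube at (7.5, -4) contributes its full rectangle (area 484.50 mm²); Taking the union: the regions partially overlap — summed areas 552.00 mm² minus the doubly-counted overlap 11.25 mm² gives 540.75 mm² — area = 540.75 mm²; the r=7.5 cylinder at (14.5, 13) gives a regular 24-gon of circumradius 7.5 (constant along its height) (area = (24/2)·7.500²·sin(360°/24) = 174.70 mm²); Taking the first minus the rest: starting from that combined region (540.75 mm²), the r=7.5 cylinder at (14.5, 13) partially overlaps it — only the 115.29 mm² overlap (of its 174.70 mm²) is removed, clipping the outline — area = 425.46 mm²; (rotated 70° about Z; rotation is an isometry so areas/perimeters/island counts are preserved). Overall, the cross-section is a single solid region. Net area = 425.46 mm².

425.46 mm²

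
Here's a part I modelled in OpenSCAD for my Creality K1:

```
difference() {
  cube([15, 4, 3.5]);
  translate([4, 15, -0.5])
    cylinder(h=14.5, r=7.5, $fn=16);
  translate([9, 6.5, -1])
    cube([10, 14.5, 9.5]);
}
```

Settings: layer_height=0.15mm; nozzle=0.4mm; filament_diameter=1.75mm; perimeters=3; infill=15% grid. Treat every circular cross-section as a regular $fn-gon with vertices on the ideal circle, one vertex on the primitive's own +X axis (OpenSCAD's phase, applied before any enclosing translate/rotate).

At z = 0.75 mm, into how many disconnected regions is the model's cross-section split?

At z = 0.75 mm: the 15×4 cube contributes its full rectangle; the r=7.5 cylinder at (4, 15) gives a regular 16-gon of circumradius 7.5 (constant along its height); the 10×14.5 cube at (9, 6.5) contributes its full rectangle; Taking the first minus the rest: starting from the 15×4 cube, the r=7.5 cylinder at (4, 15) misses the remaining region (no effect); the 10×14.5 cube at (9, 6.5) misses the remaining region (no effect) — 1 connected region. The result has 1 disconnected region.

1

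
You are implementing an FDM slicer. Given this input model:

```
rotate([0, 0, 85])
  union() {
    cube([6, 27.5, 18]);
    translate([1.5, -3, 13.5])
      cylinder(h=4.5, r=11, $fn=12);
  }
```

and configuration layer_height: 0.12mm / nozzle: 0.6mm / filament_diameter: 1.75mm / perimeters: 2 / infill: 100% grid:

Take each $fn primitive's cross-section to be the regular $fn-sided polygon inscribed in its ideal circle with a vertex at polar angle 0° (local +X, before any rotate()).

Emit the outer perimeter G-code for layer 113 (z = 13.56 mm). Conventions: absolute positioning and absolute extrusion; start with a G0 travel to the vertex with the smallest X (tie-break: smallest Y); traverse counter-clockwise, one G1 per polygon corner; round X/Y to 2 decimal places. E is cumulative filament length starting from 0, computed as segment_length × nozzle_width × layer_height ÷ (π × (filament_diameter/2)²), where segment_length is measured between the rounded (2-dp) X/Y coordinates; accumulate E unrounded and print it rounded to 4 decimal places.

At z = 13.56 mm: the cube is present — its section is the full 6×27.5 rectangle; the r=11 cylinder at (1.5, -3) gives a regular 12-gon of circumradius 11 (constant along its height); Combining (union): the regions partially overlap (shared area 44.99 mm²), so overlapping operands fuse into one piece — 1 connected region; (rotated 85° about Z; rotation is an isometry so areas/perimeters/island counts are preserved). The outline is a single polygon with 15 vertices. Extrusion per mm of travel: 0.6 × 0.12 / (π × 0.875²) = 0.029934. Accumulating E over each segment gives final E = 3.2544.

G0 X-27.40 Y2.40 Z13.56
G1 X-7.57 Y0.66 E0.5959
G1 X-6.85 Y-3.42 E0.7199
G1 X-3.19 Y-7.78 E0.8903
G1 X2.16 Y-9.73 E1.0607
G1 X7.77 Y-8.74 E1.2313
G1 X12.13 Y-5.08 E1.4017
G1 X14.08 Y0.27 E1.5721
G1 X13.09 Y5.88 E1.7427
G1 X9.43 Y10.24 E1.9131
G1 X4.08 Y12.19 E2.0835
G1 X-1.53 Y11.20 E2.2540
G1 X-5.89 Y7.54 E2.4244
G1 X-6.25 Y6.57 E2.4554
G1 X-26.87 Y8.37 E3.0750
G1 X-27.40 Y2.40 E3.2544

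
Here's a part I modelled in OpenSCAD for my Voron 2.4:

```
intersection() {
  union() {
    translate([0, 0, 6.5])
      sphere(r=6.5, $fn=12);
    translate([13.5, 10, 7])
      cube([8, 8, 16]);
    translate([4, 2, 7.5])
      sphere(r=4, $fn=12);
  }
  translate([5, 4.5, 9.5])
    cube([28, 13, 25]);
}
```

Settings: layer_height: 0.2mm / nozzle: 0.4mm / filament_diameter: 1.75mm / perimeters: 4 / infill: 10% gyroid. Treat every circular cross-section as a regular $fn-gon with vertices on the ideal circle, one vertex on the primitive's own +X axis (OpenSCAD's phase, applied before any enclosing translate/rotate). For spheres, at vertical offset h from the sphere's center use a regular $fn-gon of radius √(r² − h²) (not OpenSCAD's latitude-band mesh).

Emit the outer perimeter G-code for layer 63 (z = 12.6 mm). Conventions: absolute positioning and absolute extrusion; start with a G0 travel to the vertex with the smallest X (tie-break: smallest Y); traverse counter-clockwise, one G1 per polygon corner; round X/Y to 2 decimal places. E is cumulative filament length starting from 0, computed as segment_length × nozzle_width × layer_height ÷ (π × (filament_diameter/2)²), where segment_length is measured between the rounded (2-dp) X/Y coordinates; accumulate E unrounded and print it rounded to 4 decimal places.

G0 X13.50 Y10.00 Z12.60
G1 X21.50 Y10.00 E0.2661
G1 X21.50 Y17.50 E0.5155
G1 X13.50 Y17.50 E0.7816
G1 X13.50 Y10.00 E1.0311

At z = 12.6 mm: the sphere: section is a regular 12-gon, circumradius = √(r²−h²) = √(6.5²−6.1²) = 2.245; the 8×8 cube at (13.5, 10) contributes its full rectangle; the sphere at (4, 2) is not intersected at this z (|z−center|=5.100 > r=4); Merging all regions: the 2 present regions are separate (no shared area or edge), so areas and boundary lengths simply add and each stays a separate island — 2 connected regions; the 28×13 cube at (5, 4.5) contributes its full rectangle; Keeping only the common overlap: the 28×13 cube at (5, 4.5) partially overlaps the result so far; clipping to the common part keeps 60.00 mm² — 1 connected region. The outline is a single polygon with 4 vertices. Extrusion per mm of travel: 0.4 × 0.2 / (π × 0.875²) = 0.033260. Accumulating E over each segment gives final E = 1.0311.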